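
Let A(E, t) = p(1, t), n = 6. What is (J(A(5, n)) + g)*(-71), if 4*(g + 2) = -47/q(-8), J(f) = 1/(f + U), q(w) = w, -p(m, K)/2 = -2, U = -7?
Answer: 5893/96 ≈ 61.385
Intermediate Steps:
p(m, K) = 4 (p(m, K) = -2*(-2) = 4)
A(E, t) = 4
J(f) = 1/(-7 + f) (J(f) = 1/(f - 7) = 1/(-7 + f))
g = -17/32 (g = -2 + (-47/(-8))/4 = -2 + (-47*(-⅛))/4 = -2 + (¼)*(47/8) = -2 + 47/32 = -17/32 ≈ -0.53125)
(J(A(5, n)) + g)*(-71) = (1/(-7 + 4) - 17/32)*(-71) = (1/(-3) - 17/32)*(-71) = (-⅓ - 17/32)*(-71) = -83/96*(-71) = 5893/96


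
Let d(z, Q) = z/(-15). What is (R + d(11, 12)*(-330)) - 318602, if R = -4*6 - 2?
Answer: -318386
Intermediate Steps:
d(z, Q) = -z/15 (d(z, Q) = z*(-1/15) = -z/15)
R = -26 (R = -24 - 2 = -26)
(R + d(11, 12)*(-330)) - 318602 = (-26 - 1/15*11*(-330)) - 318602 = (-26 - 11/15*(-330)) - 318602 = (-26 + 242) - 318602 = 216 - 318602 = -318386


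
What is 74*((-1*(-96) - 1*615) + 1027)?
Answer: 37592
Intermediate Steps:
74*((-1*(-96) - 1*615) + 1027) = 74*((96 - 615) + 1027) = 74*(-519 + 1027) = 74*508 = 37592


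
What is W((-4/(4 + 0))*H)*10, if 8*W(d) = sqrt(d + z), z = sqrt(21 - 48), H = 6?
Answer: 5*sqrt(-6 + 3*I*sqrt(3))/4 ≈ 1.2302 + 3.2998*I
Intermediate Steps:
z = 3*I*sqrt(3) (z = sqrt(-27) = 3*I*sqrt(3) ≈ 5.1962*I)
W(d) = sqrt(d + 3*I*sqrt(3))/8
W((-4/(4 + 0))*H)*10 = (sqrt((-4/(4 + 0))*6 + 3*I*sqrt(3))/8)*10 = (sqrt((-4/4)*6 + 3*I*sqrt(3))/8)*10 = (sqrt(((1/4)*(-4))*6 + 3*I*sqrt(3))/8)*10 = (sqrt(-1*6 + 3*I*sqrt(3))/8)*10 = (sqrt(-6 + 3*I*sqrt(3))/8)*10 = 5*sqrt(-6 + 3*I*sqrt(3))/4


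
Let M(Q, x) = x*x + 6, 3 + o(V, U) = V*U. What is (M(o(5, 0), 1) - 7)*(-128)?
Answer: 0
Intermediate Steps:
o(V, U) = -3 + U*V (o(V, U) = -3 + V*U = -3 + U*V)
M(Q, x) = 6 + x² (M(Q, x) = x² + 6 = 6 + x²)
(M(o(5, 0), 1) - 7)*(-128) = ((6 + 1²) - 7)*(-128) = ((6 + 1) - 7)*(-128) = (7 - 7)*(-128) = 0*(-128) = 0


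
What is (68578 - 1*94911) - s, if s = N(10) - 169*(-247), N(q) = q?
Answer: -68086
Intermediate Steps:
s = 41753 (s = 10 - 169*(-247) = 10 + 41743 = 41753)
(68578 - 1*94911) - s = (68578 - 1*94911) - 1*41753 = (68578 - 94911) - 41753 = -26333 - 41753 = -68086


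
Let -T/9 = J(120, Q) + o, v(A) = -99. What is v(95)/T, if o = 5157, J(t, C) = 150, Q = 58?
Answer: 11/5307 ≈ 0.0020727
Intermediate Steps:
T = -47763 (T = -9*(150 + 5157) = -9*5307 = -47763)
v(95)/T = -99/(-47763) = -99*(-1/47763) = 11/5307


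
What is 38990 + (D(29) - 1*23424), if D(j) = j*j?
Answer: 16407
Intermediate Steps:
D(j) = j**2
38990 + (D(29) - 1*23424) = 38990 + (29**2 - 1*23424) = 38990 + (841 - 23424) = 38990 - 22583 = 16407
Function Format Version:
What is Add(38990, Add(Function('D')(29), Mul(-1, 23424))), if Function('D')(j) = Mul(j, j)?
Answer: 16407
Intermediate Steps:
Function('D')(j) = Pow(j, 2)
Add(38990, Add(Function('D')(29), Mul(-1, 23424))) = Add(38990, Add(Pow(29, 2), Mul(-1, 23424))) = Add(38990, Add(841, -23424)) = Add(38990, -22583) = 16407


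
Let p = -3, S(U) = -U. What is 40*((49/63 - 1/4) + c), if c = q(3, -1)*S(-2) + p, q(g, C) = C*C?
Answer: -170/9 ≈ -18.889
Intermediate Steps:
q(g, C) = C²
c = -1 (c = (-1)²*(-1*(-2)) - 3 = 1*2 - 3 = 2 - 3 = -1)
40*((49/63 - 1/4) + c) = 40*((49/63 - 1/4) - 1) = 40*((49*(1/63) - 1*¼) - 1) = 40*((7/9 - ¼) - 1) = 40*(19/36 - 1) = 40*(-17/36) = -170/9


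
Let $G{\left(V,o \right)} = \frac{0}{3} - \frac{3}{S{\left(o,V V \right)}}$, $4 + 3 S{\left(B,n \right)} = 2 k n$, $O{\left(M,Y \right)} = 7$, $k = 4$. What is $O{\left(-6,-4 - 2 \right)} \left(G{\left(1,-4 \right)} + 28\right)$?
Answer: $\frac{721}{4} \approx 180.25$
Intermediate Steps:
$S{\left(B,n \right)} = - \frac{4}{3} + \frac{8 n}{3}$ ($S{\left(B,n \right)} = - \frac{4}{3} + \frac{2 \cdot 4 n}{3} = - \frac{4}{3} + \frac{8 n}{3}$)
$G{\left(V,o \right)} = - \frac{3}{- \frac{4}{3} + \frac{8 V^{2}}{3}}$ ($G{\left(V,o \right)} = \frac{0}{3} - \frac{3}{- \frac{4}{3} + \frac{8 V V}{3}} = 0 \cdot \frac{1}{3} - \frac{3}{- \frac{4}{3} + \frac{8 V^{2}}{3}} = 0 - \frac{3}{- \frac{4}{3} + \frac{8 V^{2}}{3}} = - \frac{3}{- \frac{4}{3} + \frac{8 V^{2}}{3}}$)
$O{\left(-6,-4 - 2 \right)} \left(G{\left(1,-4 \right)} + 28\right) = 7 \left(- \frac{9}{-4 + 8 \cdot 1^{2}} + 28\right) = 7 \left(- \frac{9}{-4 + 8 \cdot 1} + 28\right) = 7 \left(- \frac{9}{-4 + 8} + 28\right) = 7 \left(- \frac{9}{4} + 28\right) = 7 \cdot \frac{103}{4} = \frac{721}{4}$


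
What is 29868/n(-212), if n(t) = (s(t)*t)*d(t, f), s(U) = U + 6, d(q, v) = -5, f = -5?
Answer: -7467/54590 ≈ -0.13678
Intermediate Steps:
s(U) = 6 + U
n(t) = -5*t*(6 + t) (n(t) = ((6 + t)*t)*(-5) = (t*(6 + t))*(-5) = -5*t*(6 + t))
29868/n(-212) = 29868/((-5*(-212)*(6 - 212))) = 29868/((-5*(-212)*(-206))) = 29868/(-218360) = 29868*(-1/218360) = -7467/54590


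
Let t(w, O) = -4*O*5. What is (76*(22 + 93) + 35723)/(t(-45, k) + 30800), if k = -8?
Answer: 14821/10320 ≈ 1.4361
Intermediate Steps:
t(w, O) = -20*O
(76*(22 + 93) + 35723)/(t(-45, k) + 30800) = (76*(22 + 93) + 35723)/(-20*(-8) + 30800) = (76*115 + 35723)/(160 + 30800) = (8740 + 35723)/30960 = 44463*(1/30960) = 14821/10320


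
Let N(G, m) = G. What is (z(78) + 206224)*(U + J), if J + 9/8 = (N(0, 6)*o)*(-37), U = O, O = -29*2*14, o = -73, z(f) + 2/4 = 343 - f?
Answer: -2686415385/16 ≈ -1.6790e+8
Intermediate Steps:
z(f) = 685/2 - f (z(f) = -1/2 + (343 - f) = 685/2 - f)
O = -812 (O = -58*14 = -812)
U = -812
J = -9/8 (J = -9/8 + (0*(-73))*(-37) = -9/8 + 0*(-37) = -9/8 + 0 = -9/8 ≈ -1.1250)
(z(78) + 206224)*(U + J) = ((685/2 - 1*78) + 206224)*(-812 - 9/8) = ((685/2 - 78) + 206224)*(-6505/8) = (529/2 + 206224)*(-6505/8) = (412977/2)*(-6505/8) = -2686415385/16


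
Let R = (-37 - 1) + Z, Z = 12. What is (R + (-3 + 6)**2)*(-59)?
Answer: 1003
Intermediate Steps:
R = -26 (R = (-37 - 1) + 12 = -38 + 12 = -26)
(R + (-3 + 6)**2)*(-59) = (-26 + (-3 + 6)**2)*(-59) = (-26 + 3**2)*(-59) = (-26 + 9)*(-59) = -17*(-59) = 1003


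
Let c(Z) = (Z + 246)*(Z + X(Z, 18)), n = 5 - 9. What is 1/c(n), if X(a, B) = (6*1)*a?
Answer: -1/6776 ≈ -0.00014758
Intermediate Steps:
X(a, B) = 6*a
n = -4
c(Z) = 7*Z*(246 + Z) (c(Z) = (Z + 246)*(Z + 6*Z) = (246 + Z)*(7*Z) = 7*Z*(246 + Z))
1/c(n) = 1/(7*(-4)*(246 - 4)) = 1/(7*(-4)*242) = 1/(-6776) = -1/6776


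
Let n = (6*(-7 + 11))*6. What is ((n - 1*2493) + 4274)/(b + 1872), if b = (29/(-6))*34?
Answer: 5775/5123 ≈ 1.1273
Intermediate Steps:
n = 144 (n = (6*4)*6 = 24*6 = 144)
b = -493/3 (b = (29*(-⅙))*34 = -29/6*34 = -493/3 ≈ -164.33)
((n - 1*2493) + 4274)/(b + 1872) = ((144 - 1*2493) + 4274)/(-493/3 + 1872) = ((144 - 2493) + 4274)/(5123/3) = (-2349 + 4274)*(3/5123) = 1925*(3/5123) = 5775/5123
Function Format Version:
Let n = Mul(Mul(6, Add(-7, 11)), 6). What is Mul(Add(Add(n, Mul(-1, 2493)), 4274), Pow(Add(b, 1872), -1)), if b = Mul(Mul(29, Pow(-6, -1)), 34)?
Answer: Rational(5775, 5123) ≈ 1.1273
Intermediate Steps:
n = 144 (n = Mul(Mul(6, 4), 6) = Mul(24, 6) = 144)
b = Rational(-493, 3) (b = Mul(Mul(29, Rational(-1, 6)), 34) = Mul(Rational(-29, 6), 34) = Rational(-493, 3) ≈ -164.33)
Mul(Add(Add(n, Mul(-1, 2493)), 4274), Pow(Add(b, 1872), -1)) = Mul(Add(Add(144, Mul(-1, 2493)), 4274), Pow(Add(Rational(-493, 3), 1872), -1)) = Mul(Add(Add(144, -2493), 4274), Pow(Rational(5123, 3), -1)) = Mul(Add(-2349, 4274), Rational(3, 5123)) = Mul(1925, Rational(3, 5123)) = Rational(5775, 5123)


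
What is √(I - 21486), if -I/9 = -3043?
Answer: √5901 ≈ 76.818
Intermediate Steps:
I = 27387 (I = -9*(-3043) = 27387)
√(I - 21486) = √(27387 - 21486) = √5901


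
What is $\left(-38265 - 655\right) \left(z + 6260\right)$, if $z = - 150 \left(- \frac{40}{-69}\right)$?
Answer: $- \frac{5525861600}{23} \approx -2.4025 \cdot 10^{8}$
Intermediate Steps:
$z = - \frac{2000}{23}$ ($z = - 150 \left(\left(-40\right) \left(- \frac{1}{69}\right)\right) = \left(-150\right) \frac{40}{69} = - \frac{2000}{23} \approx -86.957$)
$\left(-38265 - 655\right) \left(z + 6260\right) = \left(-38265 - 655\right) \left(- \frac{2000}{23} + 6260\right) = \left(-38920\right) \frac{141980}{23} = - \frac{5525861600}{23}$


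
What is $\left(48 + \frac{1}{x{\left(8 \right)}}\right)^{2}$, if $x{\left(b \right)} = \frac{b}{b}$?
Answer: $2401$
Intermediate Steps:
$x{\left(b \right)} = 1$
$\left(48 + \frac{1}{x{\left(8 \right)}}\right)^{2} = \left(48 + 1^{-1}\right)^{2} = \left(48 + 1\right)^{2} = 49^{2} = 2401$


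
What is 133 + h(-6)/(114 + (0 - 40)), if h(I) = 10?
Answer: 4926/37 ≈ 133.14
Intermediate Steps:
133 + h(-6)/(114 + (0 - 40)) = 133 + 10/(114 + (0 - 40)) = 133 + 10/(114 - 40) = 133 + 10/74 = 133 + 10*(1/74) = 133 + 5/37 = 4926/37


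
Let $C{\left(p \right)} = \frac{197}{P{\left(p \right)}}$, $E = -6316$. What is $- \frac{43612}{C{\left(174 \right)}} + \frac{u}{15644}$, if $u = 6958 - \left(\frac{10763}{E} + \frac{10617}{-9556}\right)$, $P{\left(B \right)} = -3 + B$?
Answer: $- \frac{880183234321507419}{23251036015016} \approx -37856.0$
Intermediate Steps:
$u = \frac{52515605121}{7544462}$ ($u = 6958 - \left(\frac{10763}{-6316} + \frac{10617}{-9556}\right) = 6958 - \left(10763 \left(- \frac{1}{6316}\right) + 10617 \left(- \frac{1}{9556}\right)\right) = 6958 - \left(- \frac{10763}{6316} - \frac{10617}{9556}\right) = 6958 - - \frac{21238525}{7544462} = 6958 + \frac{21238525}{7544462} = \frac{52515605121}{7544462} \approx 6960.8$)
$C{\left(p \right)} = \frac{197}{-3 + p}$
$- \frac{43612}{C{\left(174 \right)}} + \frac{u}{15644} = - \frac{43612}{197 \frac{1}{-3 + 174}} + \frac{52515605121}{7544462 \cdot 15644} = - \frac{43612}{197 \cdot \frac{1}{171}} + \frac{52515605121}{7544462} \cdot \frac{1}{15644} = - \frac{43612}{197 \cdot \frac{1}{171}} + \frac{52515605121}{118025563528} = - \frac{43612}{\frac{197}{171}} + \frac{52515605121}{118025563528} = \left(-43612\right) \frac{171}{197} + \frac{52515605121}{118025563528} = - \frac{7457652}{197} + \frac{52515605121}{118025563528} = - \frac{880183234321507419}{23251036015016}$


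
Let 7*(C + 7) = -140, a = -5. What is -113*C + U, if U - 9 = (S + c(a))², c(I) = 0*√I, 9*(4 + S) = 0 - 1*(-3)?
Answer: 27661/9 ≈ 3073.4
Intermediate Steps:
C = -27 (C = -7 + (⅐)*(-140) = -7 - 20 = -27)
S = -11/3 (S = -4 + (0 - 1*(-3))/9 = -4 + (0 + 3)/9 = -4 + (⅑)*3 = -4 + ⅓ = -11/3 ≈ -3.6667)
c(I) = 0
U = 202/9 (U = 9 + (-11/3 + 0)² = 9 + (-11/3)² = 9 + 121/9 = 202/9 ≈ 22.444)
-113*C + U = -113*(-27) + 202/9 = 3051 + 202/9 = 27661/9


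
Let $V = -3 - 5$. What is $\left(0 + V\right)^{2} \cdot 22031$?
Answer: $1409984$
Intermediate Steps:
$V = -8$
$\left(0 + V\right)^{2} \cdot 22031 = \left(0 - 8\right)^{2} \cdot 22031 = \left(-8\right)^{2} \cdot 22031 = 64 \cdot 22031 = 1409984$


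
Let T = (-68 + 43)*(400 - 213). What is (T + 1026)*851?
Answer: -3105299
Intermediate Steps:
T = -4675 (T = -25*187 = -4675)
(T + 1026)*851 = (-4675 + 1026)*851 = -3649*851 = -3105299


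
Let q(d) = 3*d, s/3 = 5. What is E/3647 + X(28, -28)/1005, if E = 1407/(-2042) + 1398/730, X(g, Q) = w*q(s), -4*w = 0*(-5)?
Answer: 913803/2718218510 ≈ 0.00033618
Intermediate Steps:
s = 15 (s = 3*5 = 15)
w = 0 (w = -0*(-5) = -¼*0 = 0)
X(g, Q) = 0 (X(g, Q) = 0*(3*15) = 0*45 = 0)
E = 913803/745330 (E = 1407*(-1/2042) + 1398*(1/730) = -1407/2042 + 699/365 = 913803/745330 ≈ 1.2260)
E/3647 + X(28, -28)/1005 = (913803/745330)/3647 + 0/1005 = (913803/745330)*(1/3647) + 0*(1/1005) = 913803/2718218510 + 0 = 913803/2718218510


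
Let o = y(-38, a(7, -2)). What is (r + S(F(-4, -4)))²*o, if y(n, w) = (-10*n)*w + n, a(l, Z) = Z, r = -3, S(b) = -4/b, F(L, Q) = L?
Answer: -3192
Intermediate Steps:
y(n, w) = n - 10*n*w (y(n, w) = -10*n*w + n = n - 10*n*w)
o = -798 (o = -38*(1 - 10*(-2)) = -38*(1 + 20) = -38*21 = -798)
(r + S(F(-4, -4)))²*o = (-3 - 4/(-4))²*(-798) = (-3 - 4*(-¼))²*(-798) = (-3 + 1)²*(-798) = (-2)²*(-798) = 4*(-798) = -3192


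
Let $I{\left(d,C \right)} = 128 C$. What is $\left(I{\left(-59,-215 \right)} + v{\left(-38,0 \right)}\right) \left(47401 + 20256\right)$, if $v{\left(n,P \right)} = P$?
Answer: $-1861920640$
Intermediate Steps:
$\left(I{\left(-59,-215 \right)} + v{\left(-38,0 \right)}\right) \left(47401 + 20256\right) = \left(128 \left(-215\right) + 0\right) \left(47401 + 20256\right) = \left(-27520 + 0\right) 67657 = \left(-27520\right) 67657 = -1861920640$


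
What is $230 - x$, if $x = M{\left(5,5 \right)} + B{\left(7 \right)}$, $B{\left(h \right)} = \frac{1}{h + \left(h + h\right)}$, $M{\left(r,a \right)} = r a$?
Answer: $\frac{4304}{21} \approx 204.95$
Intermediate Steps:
$M{\left(r,a \right)} = a r$
$B{\left(h \right)} = \frac{1}{3 h}$ ($B{\left(h \right)} = \frac{1}{h + 2 h} = \frac{1}{3 h}$)
$x = \frac{526}{21}$ ($x = 5 \cdot 5 + \frac{1}{3 \cdot 7} = 25 + \frac{1}{3} \cdot \frac{1}{7} = 25 + \frac{1}{21} = \frac{526}{21} \approx 25.048$)
$230 - x = 230 - \frac{526}{21} = \frac{4304}{21}$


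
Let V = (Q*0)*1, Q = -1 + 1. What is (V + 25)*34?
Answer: 850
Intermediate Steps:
Q = 0
V = 0 (V = (0*0)*1 = 0*1 = 0)
(V + 25)*34 = (0 + 25)*34 = 25*34 = 850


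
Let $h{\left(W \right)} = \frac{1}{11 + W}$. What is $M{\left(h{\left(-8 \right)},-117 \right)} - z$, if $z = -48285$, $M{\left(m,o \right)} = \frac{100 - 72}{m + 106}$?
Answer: $\frac{15402999}{319} \approx 48285.0$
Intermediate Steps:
$M{\left(m,o \right)} = \frac{28}{106 + m}$
$M{\left(h{\left(-8 \right)},-117 \right)} - z = \frac{28}{106 + \frac{1}{11 - 8}} - -48285 = \frac{28}{106 + \frac{1}{3}} + 48285 = \frac{28}{\frac{319}{3}} + 48285 = 28 \cdot \frac{3}{319} + 48285 = \frac{84}{319} + 48285 = \frac{15402999}{319}$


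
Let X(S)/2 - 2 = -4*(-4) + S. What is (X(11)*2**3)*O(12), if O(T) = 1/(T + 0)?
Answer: 116/3 ≈ 38.667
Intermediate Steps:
X(S) = 36 + 2*S (X(S) = 4 + 2*(-4*(-4) + S) = 4 + 2*(16 + S) = 4 + (32 + 2*S) = 36 + 2*S)
O(T) = 1/T
(X(11)*2**3)*O(12) = ((36 + 2*11)*2**3)/12 = ((36 + 22)*8)*(1/12) = (58*8)*(1/12) = 464*(1/12) = 116/3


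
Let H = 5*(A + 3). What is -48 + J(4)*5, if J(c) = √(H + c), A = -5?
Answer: -48 + 5*I*√6 ≈ -48.0 + 12.247*I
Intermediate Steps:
H = -10 (H = 5*(-5 + 3) = 5*(-2) = -10)
J(c) = √(-10 + c)
-48 + J(4)*5 = -48 + √(-10 + 4)*5 = -48 + √(-6)*5 = -48 + (I*√6)*5 = -48 + 5*I*√6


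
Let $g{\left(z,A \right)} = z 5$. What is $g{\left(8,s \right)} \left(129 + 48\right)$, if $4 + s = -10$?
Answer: $7080$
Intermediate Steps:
$s = -14$ ($s = -4 - 10 = -14$)
$g{\left(z,A \right)} = 5 z$
$g{\left(8,s \right)} \left(129 + 48\right) = 5 \cdot 8 \left(129 + 48\right) = 40 \cdot 177 = 7080$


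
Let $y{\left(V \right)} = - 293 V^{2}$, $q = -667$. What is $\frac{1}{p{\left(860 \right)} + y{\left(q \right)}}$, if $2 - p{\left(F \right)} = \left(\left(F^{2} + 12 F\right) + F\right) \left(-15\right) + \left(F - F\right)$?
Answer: $- \frac{1}{119090775} \approx -8.397 \cdot 10^{-9}$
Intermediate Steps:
$p{\left(F \right)} = 2 + 15 F^{2} + 195 F$ ($p{\left(F \right)} = 2 - \left(\left(\left(F^{2} + 12 F\right) + F\right) \left(-15\right) + \left(F - F\right)\right) = 2 - \left(\left(F^{2} + 13 F\right) \left(-15\right) + 0\right) = 2 - \left(\left(- 195 F - 15 F^{2}\right) + 0\right) = 2 - \left(- 195 F - 15 F^{2}\right) = 2 + \left(15 F^{2} + 195 F\right) = 2 + 15 F^{2} + 195 F$)
$\frac{1}{p{\left(860 \right)} + y{\left(q \right)}} = \frac{1}{\left(2 + 15 \cdot 860^{2} + 195 \cdot 860\right) - 293 \left(-667\right)^{2}} = \frac{1}{\left(2 + 15 \cdot 739600 + 167700\right) - 130352477} = \frac{1}{\left(2 + 11094000 + 167700\right) - 130352477} = \frac{1}{11261702 - 130352477} = \frac{1}{-119090775} = - \frac{1}{119090775}$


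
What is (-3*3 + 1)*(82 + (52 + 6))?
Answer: -1120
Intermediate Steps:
(-3*3 + 1)*(82 + (52 + 6)) = (-9 + 1)*(82 + 58) = -8*140 = -1120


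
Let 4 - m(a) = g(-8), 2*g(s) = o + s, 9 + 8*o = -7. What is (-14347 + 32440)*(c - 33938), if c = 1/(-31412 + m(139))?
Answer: -19282705486395/31403 ≈ -6.1404e+8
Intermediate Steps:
o = -2 (o = -9/8 + (⅛)*(-7) = -9/8 - 7/8 = -2)
g(s) = -1 + s/2 (g(s) = (-2 + s)/2 = -1 + s/2)
m(a) = 9 (m(a) = 4 - (-1 + (½)*(-8)) = 4 - (-1 - 4) = 4 - 1*(-5) = 4 + 5 = 9)
c = -1/31403 (c = 1/(-31412 + 9) = 1/(-31403) = -1/31403 ≈ -3.1844e-5)
(-14347 + 32440)*(c - 33938) = (-14347 + 32440)*(-1/31403 - 33938) = 18093*(-1065755015/31403) = -19282705486395/31403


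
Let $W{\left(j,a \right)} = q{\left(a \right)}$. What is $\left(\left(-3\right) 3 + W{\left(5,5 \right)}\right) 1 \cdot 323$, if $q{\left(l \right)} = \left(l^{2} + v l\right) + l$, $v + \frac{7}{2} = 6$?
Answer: $\frac{21641}{2} \approx 10821.0$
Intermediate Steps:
$v = \frac{5}{2}$ ($v = - \frac{7}{2} + 6 = \frac{5}{2} \approx 2.5$)
$q{\left(l \right)} = l^{2} + \frac{7 l}{2}$ ($q{\left(l \right)} = \left(l^{2} + \frac{5 l}{2}\right) + l = l^{2} + \frac{7 l}{2}$)
$W{\left(j,a \right)} = \frac{a \left(7 + 2 a\right)}{2}$
$\left(\left(-3\right) 3 + W{\left(5,5 \right)}\right) 1 \cdot 323 = \left(\left(-3\right) 3 + \frac{1}{2} \cdot 5 \left(7 + 2 \cdot 5\right)\right) 1 \cdot 323 = \left(-9 + \frac{1}{2} \cdot 5 \left(7 + 10\right)\right) 1 \cdot 323 = \left(-9 + \frac{1}{2} \cdot 5 \cdot 17\right) 1 \cdot 323 = \left(-9 + \frac{85}{2}\right) 1 \cdot 323 = \frac{67}{2} \cdot 1 \cdot 323 = \frac{67}{2} \cdot 323 = \frac{21641}{2}$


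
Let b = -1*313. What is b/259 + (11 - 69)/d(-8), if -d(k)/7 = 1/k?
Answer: -17481/259 ≈ -67.494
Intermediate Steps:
b = -313
d(k) = -7/k
b/259 + (11 - 69)/d(-8) = -313/259 + (11 - 69)/((-7/(-8))) = -313*1/259 - 58/((-7*(-1/8))) = -313/259 - 58/7/8 = -313/259 - 58*8/7 = -313/259 - 464/7 = -17481/259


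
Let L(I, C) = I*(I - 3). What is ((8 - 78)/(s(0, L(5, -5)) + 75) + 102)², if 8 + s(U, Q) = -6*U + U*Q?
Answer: 45751696/4489 ≈ 10192.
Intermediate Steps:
L(I, C) = I*(-3 + I)
s(U, Q) = -8 - 6*U + Q*U (s(U, Q) = -8 + (-6*U + U*Q) = -8 + (-6*U + Q*U) = -8 - 6*U + Q*U)
((8 - 78)/(s(0, L(5, -5)) + 75) + 102)² = ((8 - 78)/((-8 - 6*0 + (5*(-3 + 5))*0) + 75) + 102)² = (-70/((-8 + 0 + (5*2)*0) + 75) + 102)² = (-70/((-8 + 0 + 10*0) + 75) + 102)² = (-70/((-8 + 0 + 0) + 75) + 102)² = (-70/(-8 + 75) + 102)² = (-70/67 + 102)² = (6764/67)² = 45751696/4489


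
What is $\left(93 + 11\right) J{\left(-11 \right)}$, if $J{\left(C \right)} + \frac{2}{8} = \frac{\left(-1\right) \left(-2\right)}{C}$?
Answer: $- \frac{494}{11} \approx -44.909$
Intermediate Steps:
$J{\left(C \right)} = - \frac{1}{4} + \frac{2}{C}$ ($J{\left(C \right)} = - \frac{1}{4} + \frac{\left(-1\right) \left(-2\right)}{C} = - \frac{1}{4} + \frac{2}{C}$)
$\left(93 + 11\right) J{\left(-11 \right)} = \left(93 + 11\right) \frac{8 - -11}{4 \left(-11\right)} = 104 \cdot \frac{1}{4} \left(- \frac{1}{11}\right) \left(8 + 11\right) = 104 \cdot \frac{1}{4} \left(- \frac{1}{11}\right) 19 = 104 \left(- \frac{19}{44}\right) = - \frac{494}{11}$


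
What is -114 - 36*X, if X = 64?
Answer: -2418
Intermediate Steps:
-114 - 36*X = -114 - 36*64 = -114 - 2304 = -2418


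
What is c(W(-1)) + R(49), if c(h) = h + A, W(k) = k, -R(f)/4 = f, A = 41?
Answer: -156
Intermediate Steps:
R(f) = -4*f
c(h) = 41 + h (c(h) = h + 41 = 41 + h)
c(W(-1)) + R(49) = (41 - 1) - 4*49 = 40 - 196 = -156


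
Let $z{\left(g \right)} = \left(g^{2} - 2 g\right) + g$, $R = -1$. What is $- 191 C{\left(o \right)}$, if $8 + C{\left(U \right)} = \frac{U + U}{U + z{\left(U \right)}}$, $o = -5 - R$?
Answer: $\frac{3247}{2} \approx 1623.5$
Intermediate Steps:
$z{\left(g \right)} = g^{2} - g$
$o = -4$ ($o = -5 - -1 = -5 + 1 = -4$)
$C{\left(U \right)} = -8 + \frac{2 U}{U + U \left(-1 + U\right)}$ ($C{\left(U \right)} = -8 + \frac{U + U}{U + U \left(-1 + U\right)} = -8 + \frac{2 U}{U + U \left(-1 + U\right)}$)
$- 191 C{\left(o \right)} = - 191 \left(-8 + \frac{2}{-4}\right) = - 191 \left(-8 + 2 \left(- \frac{1}{4}\right)\right) = - 191 \left(-8 - \frac{1}{2}\right) = \left(-191\right) \left(- \frac{17}{2}\right) = \frac{3247}{2}$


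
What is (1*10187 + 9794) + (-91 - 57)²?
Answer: 41885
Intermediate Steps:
(1*10187 + 9794) + (-91 - 57)² = (10187 + 9794) + (-148)² = 19981 + 21904 = 41885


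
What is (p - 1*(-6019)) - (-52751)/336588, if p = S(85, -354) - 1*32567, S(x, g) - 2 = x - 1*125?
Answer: -8948475817/336588 ≈ -26586.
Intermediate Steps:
S(x, g) = -123 + x (S(x, g) = 2 + (x - 1*125) = 2 + (x - 125) = 2 + (-125 + x) = -123 + x)
p = -32605 (p = (-123 + 85) - 1*32567 = -38 - 32567 = -32605)
(p - 1*(-6019)) - (-52751)/336588 = (-32605 - 1*(-6019)) - (-52751)/336588 = (-32605 + 6019) - (-52751)/336588 = -26586 - 1*(-52751/336588) = -26586 + 52751/336588 = -8948475817/336588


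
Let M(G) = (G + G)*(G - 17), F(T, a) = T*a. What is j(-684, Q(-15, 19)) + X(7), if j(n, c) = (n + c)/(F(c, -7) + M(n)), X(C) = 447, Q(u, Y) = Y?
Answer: 4511564/10093 ≈ 447.00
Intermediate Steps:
M(G) = 2*G*(-17 + G) (M(G) = (2*G)*(-17 + G) = 2*G*(-17 + G))
j(n, c) = (c + n)/(-7*c + 2*n*(-17 + n)) (j(n, c) = (n + c)/(c*(-7) + 2*n*(-17 + n)) = (c + n)/(-7*c + 2*n*(-17 + n)))
j(-684, Q(-15, 19)) + X(7) = (19 - 684)/(-7*19 + 2*(-684)*(-17 - 684)) + 447 = -665/(-133 + 2*(-684)*(-701)) + 447 = -665/(-133 + 958968) + 447 = -665/958835 + 447 = (1/958835)*(-665) + 447 = -7/10093 + 447 = 4511564/10093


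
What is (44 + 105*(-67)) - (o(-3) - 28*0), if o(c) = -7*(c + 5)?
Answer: -6977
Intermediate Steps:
o(c) = -35 - 7*c (o(c) = -7*(5 + c) = -35 - 7*c)
(44 + 105*(-67)) - (o(-3) - 28*0) = (44 + 105*(-67)) - ((-35 - 7*(-3)) - 28*0) = (44 - 7035) - ((-35 + 21) + 0) = -6991 - (-14 + 0) = -6991 - 1*(-14) = -6991 + 14 = -6977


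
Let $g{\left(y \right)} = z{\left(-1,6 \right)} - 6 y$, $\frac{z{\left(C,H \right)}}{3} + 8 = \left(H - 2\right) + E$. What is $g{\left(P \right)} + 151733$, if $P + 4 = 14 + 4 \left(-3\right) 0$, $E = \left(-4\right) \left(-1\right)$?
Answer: $151673$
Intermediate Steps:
$E = 4$
$z{\left(C,H \right)} = -18 + 3 H$ ($z{\left(C,H \right)} = -24 + 3 \left(\left(H - 2\right) + 4\right) = -24 + 3 \left(\left(-2 + H\right) + 4\right) = -24 + 3 \left(2 + H\right) = -24 + \left(6 + 3 H\right) = -18 + 3 H$)
$P = 10$ ($P = -4 + \left(14 + 4 \left(-3\right) 0\right) = -4 + \left(14 - 0\right) = -4 + \left(14 + 0\right) = -4 + 14 = 10$)
$g{\left(y \right)} = - 6 y$ ($g{\left(y \right)} = \left(-18 + 3 \cdot 6\right) - 6 y = \left(-18 + 18\right) - 6 y = 0 - 6 y = - 6 y$)
$g{\left(P \right)} + 151733 = \left(-6\right) 10 + 151733 = -60 + 151733 = 151673$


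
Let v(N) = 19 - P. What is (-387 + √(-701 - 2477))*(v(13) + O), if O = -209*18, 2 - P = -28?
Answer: 1460151 - 3773*I*√3178 ≈ 1.4602e+6 - 2.127e+5*I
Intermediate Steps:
P = 30 (P = 2 - 1*(-28) = 2 + 28 = 30)
v(N) = -11 (v(N) = 19 - 1*30 = 19 - 30 = -11)
O = -3762
(-387 + √(-701 - 2477))*(v(13) + O) = (-387 + √(-701 - 2477))*(-11 - 3762) = (-387 + √(-3178))*(-3773) = (-387 + I*√3178)*(-3773) = 1460151 - 3773*I*√3178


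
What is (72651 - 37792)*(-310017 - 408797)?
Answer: -25057137226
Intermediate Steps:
(72651 - 37792)*(-310017 - 408797) = 34859*(-718814) = -25057137226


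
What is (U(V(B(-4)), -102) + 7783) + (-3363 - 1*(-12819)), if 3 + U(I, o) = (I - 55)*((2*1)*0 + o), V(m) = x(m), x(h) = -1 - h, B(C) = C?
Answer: 22540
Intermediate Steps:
V(m) = -1 - m
U(I, o) = -3 + o*(-55 + I) (U(I, o) = -3 + (I - 55)*((2*1)*0 + o) = -3 + (-55 + I)*(2*0 + o) = -3 + (-55 + I)*(0 + o) = -3 + (-55 + I)*o = -3 + o*(-55 + I))
(U(V(B(-4)), -102) + 7783) + (-3363 - 1*(-12819)) = ((-3 - 55*(-102) + (-1 - 1*(-4))*(-102)) + 7783) + (-3363 - 1*(-12819)) = ((-3 + 5610 + (-1 + 4)*(-102)) + 7783) + (-3363 + 12819) = ((-3 + 5610 + 3*(-102)) + 7783) + 9456 = ((-3 + 5610 - 306) + 7783) + 9456 = (5301 + 7783) + 9456 = 13084 + 9456 = 22540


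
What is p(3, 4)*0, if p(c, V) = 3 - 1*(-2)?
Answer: 0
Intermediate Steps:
p(c, V) = 5 (p(c, V) = 3 + 2 = 5)
p(3, 4)*0 = 5*0 = 0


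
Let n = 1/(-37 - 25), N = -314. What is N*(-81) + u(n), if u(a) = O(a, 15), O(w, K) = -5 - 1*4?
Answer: 25425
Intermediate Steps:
O(w, K) = -9 (O(w, K) = -5 - 4 = -9)
n = -1/62 (n = 1/(-62) = -1/62 ≈ -0.016129)
u(a) = -9
N*(-81) + u(n) = -314*(-81) - 9 = 25434 - 9 = 25425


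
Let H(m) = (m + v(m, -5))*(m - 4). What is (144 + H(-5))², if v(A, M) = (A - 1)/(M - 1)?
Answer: 32400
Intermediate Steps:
v(A, M) = (-1 + A)/(-1 + M)
H(m) = (-4 + m)*(⅙ + 5*m/6) (H(m) = (m + (-1 + m)/(-1 - 5))*(m - 4) = (m + (-1 + m)/(-6))*(-4 + m) = (m - (-1 + m)/6)*(-4 + m) = (m + (⅙ - m/6))*(-4 + m) = (⅙ + 5*m/6)*(-4 + m) = (-4 + m)*(⅙ + 5*m/6))
(144 + H(-5))² = (144 + (-⅔ - 19/6*(-5) + (⅚)*(-5)²))² = (144 + (-⅔ + 95/6 + (⅚)*25))² = (144 + (-⅔ + 95/6 + 125/6))² = (144 + 36)² = 180² = 32400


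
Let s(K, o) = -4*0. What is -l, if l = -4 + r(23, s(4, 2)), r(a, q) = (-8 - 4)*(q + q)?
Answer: 4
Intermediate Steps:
s(K, o) = 0
r(a, q) = -24*q
l = -4 (l = -4 - 24*0 = -4 + 0 = -4)
-l = -1*(-4) = 4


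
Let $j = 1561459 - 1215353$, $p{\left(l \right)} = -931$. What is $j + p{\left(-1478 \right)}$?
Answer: $345175$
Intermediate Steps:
$j = 346106$ ($j = 1561459 - 1215353 = 346106$)
$j + p{\left(-1478 \right)} = 346106 - 931 = 345175$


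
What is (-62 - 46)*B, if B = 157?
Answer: -16956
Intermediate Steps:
(-62 - 46)*B = (-62 - 46)*157 = -108*157 = -16956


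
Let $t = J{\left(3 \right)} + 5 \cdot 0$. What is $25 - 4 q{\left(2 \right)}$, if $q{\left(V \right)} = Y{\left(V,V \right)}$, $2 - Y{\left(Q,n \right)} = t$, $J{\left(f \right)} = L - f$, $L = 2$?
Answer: $13$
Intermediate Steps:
$J{\left(f \right)} = 2 - f$
$t = -1$ ($t = \left(2 - 3\right) + 5 \cdot 0 = \left(2 - 3\right) + 0 = -1 + 0 = -1$)
$Y{\left(Q,n \right)} = 3$ ($Y{\left(Q,n \right)} = 2 - -1 = 2 + 1 = 3$)
$q{\left(V \right)} = 3$
$25 - 4 q{\left(2 \right)} = 25 - 12 = 13$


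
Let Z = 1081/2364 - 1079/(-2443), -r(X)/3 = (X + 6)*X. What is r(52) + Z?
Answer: -52249288457/5775252 ≈ -9047.1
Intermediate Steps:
r(X) = -3*X*(6 + X) (r(X) = -3*(X + 6)*X = -3*(6 + X)*X = -3*X*(6 + X))
Z = 5191639/5775252 (Z = 1081*(1/2364) - 1079*(-1/2443) = 1081/2364 + 1079/2443 = 5191639/5775252 ≈ 0.89895)
r(52) + Z = -3*52*(6 + 52) + 5191639/5775252 = -3*52*58 + 5191639/5775252 = -9048 + 5191639/5775252 = -52249288457/5775252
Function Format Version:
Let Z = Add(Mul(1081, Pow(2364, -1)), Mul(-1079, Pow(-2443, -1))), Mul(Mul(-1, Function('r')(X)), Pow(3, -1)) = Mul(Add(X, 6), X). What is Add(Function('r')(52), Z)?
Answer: Rational(-52249288457, 5775252) ≈ -9047.1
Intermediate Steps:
Function('r')(X) = Mul(-3, X, Add(6, X)) (Function('r')(X) = Mul(-3, Mul(Add(X, 6), X)) = Mul(-3, Mul(Add(6, X), X)) = Mul(-3, Mul(X, Add(6, X))) = Mul(-3, X, Add(6, X)))
Z = Rational(5191639, 5775252) (Z = Add(Mul(1081, Rational(1, 2364)), Mul(-1079, Rational(-1, 2443))) = Add(Rational(1081, 2364), Rational(1079, 2443)) = Rational(5191639, 5775252) ≈ 0.89895)
Add(Function('r')(52), Z) = Add(Mul(-3, 52, Add(6, 52)), Rational(5191639, 5775252)) = Add(Mul(-3, 52, 58), Rational(5191639, 5775252)) = Add(-9048, Rational(5191639, 5775252)) = Rational(-52249288457, 5775252)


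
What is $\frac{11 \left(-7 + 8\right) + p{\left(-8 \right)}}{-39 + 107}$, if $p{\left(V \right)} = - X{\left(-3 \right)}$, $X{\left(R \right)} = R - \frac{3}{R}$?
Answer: $\frac{13}{68} \approx 0.19118$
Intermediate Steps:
$p{\left(V \right)} = 2$ ($p{\left(V \right)} = - (-3 - \frac{3}{-3}) = - (-3 - -1) = - (-3 + 1) = \left(-1\right) \left(-2\right) = 2$)
$\frac{11 \left(-7 + 8\right) + p{\left(-8 \right)}}{-39 + 107} = \frac{11 \left(-7 + 8\right) + 2}{-39 + 107} = \frac{11 \cdot 1 + 2}{68} = \left(11 + 2\right) \frac{1}{68} = 13 \cdot \frac{1}{68} = \frac{13}{68}$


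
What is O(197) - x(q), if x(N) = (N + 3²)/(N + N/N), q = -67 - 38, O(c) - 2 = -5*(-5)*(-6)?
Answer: -1936/13 ≈ -148.92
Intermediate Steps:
O(c) = -148 (O(c) = 2 - 5*(-5)*(-6) = 2 + 25*(-6) = 2 - 150 = -148)
q = -105
x(N) = (9 + N)/(1 + N) (x(N) = (N + 9)/(N + 1) = (9 + N)/(1 + N))
O(197) - x(q) = -148 - (9 - 105)/(1 - 105) = -148 - (-96)/(-104) = -148 - (-1)*(-96)/104 = -148 - 1*12/13 = -148 - 12/13 = -1936/13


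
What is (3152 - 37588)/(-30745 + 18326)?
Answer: 34436/12419 ≈ 2.7728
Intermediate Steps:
(3152 - 37588)/(-30745 + 18326) = -34436/(-12419) = -34436*(-1/12419) = 34436/12419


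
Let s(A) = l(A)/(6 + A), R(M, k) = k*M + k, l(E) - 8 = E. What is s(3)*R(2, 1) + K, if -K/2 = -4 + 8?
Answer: -13/3 ≈ -4.3333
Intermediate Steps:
l(E) = 8 + E
R(M, k) = k + M*k (R(M, k) = M*k + k = k + M*k)
K = -8 (K = -2*(-4 + 8) = -2*4 = -8)
s(A) = (8 + A)/(6 + A)
s(3)*R(2, 1) + K = ((8 + 3)/(6 + 3))*(1*(1 + 2)) - 8 = (11/9)*(1*3) - 8 = ((1/9)*11)*3 - 8 = (11/9)*3 - 8 = 11/3 - 8 = -13/3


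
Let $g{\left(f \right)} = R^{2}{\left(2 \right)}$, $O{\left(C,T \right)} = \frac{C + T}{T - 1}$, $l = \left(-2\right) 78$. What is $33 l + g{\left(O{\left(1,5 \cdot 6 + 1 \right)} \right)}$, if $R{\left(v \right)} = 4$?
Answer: $-5132$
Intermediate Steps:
$l = -156$
$O{\left(C,T \right)} = \frac{C + T}{-1 + T}$
$g{\left(f \right)} = 16$ ($g{\left(f \right)} = 4^{2} = 16$)
$33 l + g{\left(O{\left(1,5 \cdot 6 + 1 \right)} \right)} = 33 \left(-156\right) + 16 = -5148 + 16 = -5132$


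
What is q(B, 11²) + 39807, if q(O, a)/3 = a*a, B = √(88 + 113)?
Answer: 83730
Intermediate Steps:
B = √201 ≈ 14.177
q(O, a) = 3*a² (q(O, a) = 3*(a*a) = 3*a²)
q(B, 11²) + 39807 = 3*(11²)² + 39807 = 3*121² + 39807 = 3*14641 + 39807 = 43923 + 39807 = 83730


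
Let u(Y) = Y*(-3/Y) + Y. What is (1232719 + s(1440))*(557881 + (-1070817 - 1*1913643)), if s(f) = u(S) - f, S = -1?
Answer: -2987786058225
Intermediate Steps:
u(Y) = -3 + Y
s(f) = -4 - f (s(f) = (-3 - 1) - f = -4 - f)
(1232719 + s(1440))*(557881 + (-1070817 - 1*1913643)) = (1232719 + (-4 - 1*1440))*(557881 + (-1070817 - 1*1913643)) = (1232719 + (-4 - 1440))*(557881 + (-1070817 - 1913643)) = (1232719 - 1444)*(557881 - 2984460) = 1231275*(-2426579) = -2987786058225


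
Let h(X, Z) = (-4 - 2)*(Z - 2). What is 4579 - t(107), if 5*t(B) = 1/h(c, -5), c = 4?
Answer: 961589/210 ≈ 4579.0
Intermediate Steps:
h(X, Z) = 12 - 6*Z (h(X, Z) = -6*(-2 + Z) = 12 - 6*Z)
t(B) = 1/210 (t(B) = 1/(5*(12 - 6*(-5))) = 1/(5*(12 + 30)) = (⅕)/42 = (⅕)*(1/42) = 1/210)
4579 - t(107) = 4579 - 1*1/210 = 4579 - 1/210 = 961589/210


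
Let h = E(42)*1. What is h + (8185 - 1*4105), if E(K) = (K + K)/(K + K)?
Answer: 4081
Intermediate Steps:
E(K) = 1 (E(K) = (2*K)/((2*K)) = (2*K)*(1/(2*K)) = 1)
h = 1 (h = 1*1 = 1)
h + (8185 - 1*4105) = 1 + (8185 - 1*4105) = 1 + (8185 - 4105) = 1 + 4080 = 4081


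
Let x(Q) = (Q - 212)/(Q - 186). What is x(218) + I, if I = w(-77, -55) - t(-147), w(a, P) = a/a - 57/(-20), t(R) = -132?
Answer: 10883/80 ≈ 136.04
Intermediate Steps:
w(a, P) = 77/20 (w(a, P) = 1 - 57*(-1/20) = 1 + 57/20 = 77/20)
I = 2717/20 (I = 77/20 - 1*(-132) = 77/20 + 132 = 2717/20 ≈ 135.85)
x(Q) = (-212 + Q)/(-186 + Q)
x(218) + I = (-212 + 218)/(-186 + 218) + 2717/20 = 6/32 + 2717/20 = (1/32)*6 + 2717/20 = 3/16 + 2717/20 = 10883/80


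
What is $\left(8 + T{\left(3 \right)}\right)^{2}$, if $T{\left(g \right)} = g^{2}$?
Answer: $289$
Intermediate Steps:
$\left(8 + T{\left(3 \right)}\right)^{2} = \left(8 + 3^{2}\right)^{2} = \left(8 + 9\right)^{2} = 17^{2} = 289$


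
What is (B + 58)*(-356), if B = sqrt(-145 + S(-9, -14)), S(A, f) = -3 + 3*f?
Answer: -20648 - 356*I*sqrt(190) ≈ -20648.0 - 4907.1*I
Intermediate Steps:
B = I*sqrt(190) (B = sqrt(-145 + (-3 + 3*(-14))) = sqrt(-145 + (-3 - 42)) = sqrt(-145 - 45) = sqrt(-190) = I*sqrt(190) ≈ 13.784*I)
(B + 58)*(-356) = (I*sqrt(190) + 58)*(-356) = (58 + I*sqrt(190))*(-356) = -20648 - 356*I*sqrt(190)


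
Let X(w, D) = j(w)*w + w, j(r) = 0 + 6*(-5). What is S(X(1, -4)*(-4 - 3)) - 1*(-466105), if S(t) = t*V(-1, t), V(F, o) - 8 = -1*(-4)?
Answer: 468541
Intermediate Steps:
V(F, o) = 12 (V(F, o) = 8 - 1*(-4) = 8 + 4 = 12)
j(r) = -30 (j(r) = 0 - 30 = -30)
X(w, D) = -29*w (X(w, D) = -30*w + w = -29*w)
S(t) = 12*t (S(t) = t*12 = 12*t)
S(X(1, -4)*(-4 - 3)) - 1*(-466105) = 12*((-29*1)*(-4 - 3)) - 1*(-466105) = 12*(-29*(-7)) + 466105 = 12*203 + 466105 = 2436 + 466105 = 468541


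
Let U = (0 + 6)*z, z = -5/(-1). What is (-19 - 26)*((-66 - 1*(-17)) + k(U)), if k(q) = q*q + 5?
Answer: -38520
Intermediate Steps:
z = 5 (z = -5*(-1) = 5)
U = 30 (U = (0 + 6)*5 = 6*5 = 30)
k(q) = 5 + q**2 (k(q) = q**2 + 5 = 5 + q**2)
(-19 - 26)*((-66 - 1*(-17)) + k(U)) = (-19 - 26)*((-66 - 1*(-17)) + (5 + 30**2)) = -45*((-66 + 17) + (5 + 900)) = -45*(-49 + 905) = -45*856 = -38520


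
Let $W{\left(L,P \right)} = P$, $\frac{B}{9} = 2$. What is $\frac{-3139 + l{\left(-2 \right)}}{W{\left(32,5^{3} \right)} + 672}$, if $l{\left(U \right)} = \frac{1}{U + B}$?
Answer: $- \frac{50223}{12752} \approx -3.9384$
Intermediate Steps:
$B = 18$ ($B = 9 \cdot 2 = 18$)
$l{\left(U \right)} = \frac{1}{18 + U}$ ($l{\left(U \right)} = \frac{1}{U + 18} = \frac{1}{18 + U}$)
$\frac{-3139 + l{\left(-2 \right)}}{W{\left(32,5^{3} \right)} + 672} = \frac{-3139 + \frac{1}{18 - 2}}{5^{3} + 672} = \frac{-3139 + \frac{1}{16}}{125 + 672} = \frac{-3139 + \frac{1}{16}}{797} = \left(- \frac{50223}{16}\right) \frac{1}{797} = - \frac{50223}{12752}$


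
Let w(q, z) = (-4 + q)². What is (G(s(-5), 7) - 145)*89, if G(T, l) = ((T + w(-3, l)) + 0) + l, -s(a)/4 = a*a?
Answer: -16821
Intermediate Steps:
s(a) = -4*a² (s(a) = -4*a*a = -4*a²)
G(T, l) = 49 + T + l (G(T, l) = ((T + (-4 - 3)²) + 0) + l = ((T + (-7)²) + 0) + l = ((T + 49) + 0) + l = ((49 + T) + 0) + l = (49 + T) + l = 49 + T + l)
(G(s(-5), 7) - 145)*89 = ((49 - 4*(-5)² + 7) - 145)*89 = ((49 - 4*25 + 7) - 145)*89 = ((49 - 100 + 7) - 145)*89 = (-44 - 145)*89 = -189*89 = -16821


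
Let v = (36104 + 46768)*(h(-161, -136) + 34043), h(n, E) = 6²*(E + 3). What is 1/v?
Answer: 1/2424420360 ≈ 4.1247e-10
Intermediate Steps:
h(n, E) = 108 + 36*E (h(n, E) = 36*(3 + E) = 108 + 36*E)
v = 2424420360 (v = (36104 + 46768)*((108 + 36*(-136)) + 34043) = 82872*((108 - 4896) + 34043) = 82872*(-4788 + 34043) = 82872*29255 = 2424420360)
1/v = 1/2424420360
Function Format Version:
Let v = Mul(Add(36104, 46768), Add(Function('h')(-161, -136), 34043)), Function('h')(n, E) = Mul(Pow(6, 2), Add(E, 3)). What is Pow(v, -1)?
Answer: Rational(1, 2424420360) ≈ 4.1247e-10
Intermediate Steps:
Function('h')(n, E) = Add(108, Mul(36, E)) (Function('h')(n, E) = Mul(36, Add(3, E)) = Add(108, Mul(36, E)))
v = 2424420360 (v = Mul(Add(36104, 46768), Add(Add(108, Mul(36, -136)), 34043)) = Mul(82872, Add(Add(108, -4896), 34043)) = Mul(82872, Add(-4788, 34043)) = Mul(82872, 29255) = 2424420360)
Pow(v, -1) = Pow(2424420360, -1) = Rational(1, 2424420360)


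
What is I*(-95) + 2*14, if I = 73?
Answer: -6907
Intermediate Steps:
I*(-95) + 2*14 = 73*(-95) + 2*14 = -6935 + 28 = -6907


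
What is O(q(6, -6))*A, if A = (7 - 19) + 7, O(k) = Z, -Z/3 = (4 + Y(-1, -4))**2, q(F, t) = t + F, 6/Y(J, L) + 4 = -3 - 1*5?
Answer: 735/4 ≈ 183.75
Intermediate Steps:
Y(J, L) = -1/2 (Y(J, L) = 6/(-4 + (-3 - 1*5)) = 6/(-4 + (-3 - 5)) = 6/(-4 - 8) = 6/(-12) = 6*(-1/12) = -1/2)
q(F, t) = F + t
Z = -147/4 (Z = -3*(4 - 1/2)**2 = -3*(7/2)**2 = -3*49/4 = -147/4 ≈ -36.750)
O(k) = -147/4
A = -5 (A = -12 + 7 = -5)
O(q(6, -6))*A = -147/4*(-5) = 735/4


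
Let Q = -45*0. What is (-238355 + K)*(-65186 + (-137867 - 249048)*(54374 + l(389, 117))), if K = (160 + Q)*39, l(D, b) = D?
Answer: 4918213088295065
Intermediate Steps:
Q = 0
K = 6240 (K = (160 + 0)*39 = 160*39 = 6240)
(-238355 + K)*(-65186 + (-137867 - 249048)*(54374 + l(389, 117))) = (-238355 + 6240)*(-65186 + (-137867 - 249048)*(54374 + 389)) = -232115*(-65186 - 386915*54763) = -232115*(-65186 - 21188626145) = -232115*(-21188691331) = 4918213088295065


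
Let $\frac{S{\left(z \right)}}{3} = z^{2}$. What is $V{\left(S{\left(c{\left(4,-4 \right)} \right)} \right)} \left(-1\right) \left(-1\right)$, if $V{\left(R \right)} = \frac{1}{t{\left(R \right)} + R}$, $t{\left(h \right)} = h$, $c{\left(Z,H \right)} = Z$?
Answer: $\frac{1}{96} \approx 0.010417$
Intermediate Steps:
$S{\left(z \right)} = 3 z^{2}$
$V{\left(R \right)} = \frac{1}{2 R}$ ($V{\left(R \right)} = \frac{1}{R + R} = \frac{1}{2 R}$)
$V{\left(S{\left(c{\left(4,-4 \right)} \right)} \right)} \left(-1\right) \left(-1\right) = \frac{1}{2 \cdot 3 \cdot 4^{2}} \left(-1\right) \left(-1\right) = \frac{1}{2 \cdot 3 \cdot 16} \left(-1\right) \left(-1\right) = \frac{1}{2 \cdot 48} \left(-1\right) \left(-1\right) = \frac{1}{2} \cdot \frac{1}{48} \left(-1\right) \left(-1\right) = \frac{1}{96} \left(-1\right) \left(-1\right) = \left(- \frac{1}{96}\right) \left(-1\right) = \frac{1}{96}$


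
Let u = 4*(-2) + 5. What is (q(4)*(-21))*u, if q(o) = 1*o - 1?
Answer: 189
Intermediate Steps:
q(o) = -1 + o (q(o) = o - 1 = -1 + o)
u = -3 (u = -8 + 5 = -3)
(q(4)*(-21))*u = ((-1 + 4)*(-21))*(-3) = (3*(-21))*(-3) = -63*(-3) = 189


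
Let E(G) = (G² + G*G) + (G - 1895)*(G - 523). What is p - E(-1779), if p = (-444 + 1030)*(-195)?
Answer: -14901500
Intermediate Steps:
p = -114270 (p = 586*(-195) = -114270)
E(G) = 2*G² + (-1895 + G)*(-523 + G) (E(G) = (G² + G²) + (-1895 + G)*(-523 + G) = 2*G² + (-1895 + G)*(-523 + G))
p - E(-1779) = -114270 - (991085 - 2418*(-1779) + 3*(-1779)²) = -114270 - (991085 + 4301622 + 3*3164841) = -114270 - (991085 + 4301622 + 9494523) = -114270 - 1*14787230 = -114270 - 14787230 = -14901500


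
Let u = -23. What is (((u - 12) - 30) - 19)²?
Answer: 7056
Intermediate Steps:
(((u - 12) - 30) - 19)² = (((-23 - 12) - 30) - 19)² = ((-35 - 30) - 19)² = (-65 - 19)² = (-84)² = 7056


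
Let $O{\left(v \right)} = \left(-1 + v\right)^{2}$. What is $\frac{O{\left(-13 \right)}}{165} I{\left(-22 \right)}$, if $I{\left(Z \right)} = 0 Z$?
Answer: $0$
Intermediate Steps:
$I{\left(Z \right)} = 0$
$\frac{O{\left(-13 \right)}}{165} I{\left(-22 \right)} = \frac{\left(-1 - 13\right)^{2}}{165} \cdot 0 = \left(-14\right)^{2} \cdot \frac{1}{165} \cdot 0 = 196 \cdot \frac{1}{165} \cdot 0 = \frac{196}{165} \cdot 0 = 0$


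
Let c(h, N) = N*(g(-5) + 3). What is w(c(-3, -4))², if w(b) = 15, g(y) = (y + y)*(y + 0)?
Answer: 225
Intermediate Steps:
g(y) = 2*y² (g(y) = (2*y)*y = 2*y²)
c(h, N) = 53*N (c(h, N) = N*(2*(-5)² + 3) = N*(2*25 + 3) = N*(50 + 3) = N*53 = 53*N)
w(c(-3, -4))² = 15² = 225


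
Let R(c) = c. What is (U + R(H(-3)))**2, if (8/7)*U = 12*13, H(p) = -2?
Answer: 72361/4 ≈ 18090.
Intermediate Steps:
U = 273/2 (U = 7*(12*13)/8 = (7/8)*156 = 273/2 ≈ 136.50)
(U + R(H(-3)))**2 = (273/2 - 2)**2 = (269/2)**2 = 72361/4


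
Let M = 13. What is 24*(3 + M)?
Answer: 384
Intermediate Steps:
24*(3 + M) = 24*(3 + 13) = 24*16 = 384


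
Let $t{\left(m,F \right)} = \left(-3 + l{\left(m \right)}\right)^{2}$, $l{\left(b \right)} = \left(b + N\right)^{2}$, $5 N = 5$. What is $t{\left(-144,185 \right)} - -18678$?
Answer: $418057594$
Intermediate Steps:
$N = 1$ ($N = \frac{1}{5} \cdot 5 = 1$)
$l{\left(b \right)} = \left(1 + b\right)^{2}$ ($l{\left(b \right)} = \left(b + 1\right)^{2} = \left(1 + b\right)^{2}$)
$t{\left(m,F \right)} = \left(-3 + \left(1 + m\right)^{2}\right)^{2}$
$t{\left(-144,185 \right)} - -18678 = \left(-3 + \left(1 - 144\right)^{2}\right)^{2} - -18678 = \left(-3 + \left(-143\right)^{2}\right)^{2} + 18678 = \left(-3 + 20449\right)^{2} + 18678 = 20446^{2} + 18678 = 418038916 + 18678 = 418057594$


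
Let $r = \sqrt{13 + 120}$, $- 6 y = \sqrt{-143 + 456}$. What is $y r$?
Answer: $- \frac{\sqrt{41629}}{6} \approx -34.005$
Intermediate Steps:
$y = - \frac{\sqrt{313}}{6}$ ($y = - \frac{\sqrt{-143 + 456}}{6} = - \frac{\sqrt{313}}{6} \approx -2.9486$)
$r = \sqrt{133} \approx 11.533$
$y r = - \frac{\sqrt{313}}{6} \sqrt{133} = - \frac{\sqrt{41629}}{6}$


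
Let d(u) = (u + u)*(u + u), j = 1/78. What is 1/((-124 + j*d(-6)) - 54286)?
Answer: -13/707306 ≈ -1.8380e-5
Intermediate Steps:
j = 1/78 ≈ 0.012821
d(u) = 4*u² (d(u) = (2*u)*(2*u) = 4*u²)
1/((-124 + j*d(-6)) - 54286) = 1/((-124 + (4*(-6)²)/78) - 54286) = 1/((-124 + (4*36)/78) - 54286) = 1/((-124 + (1/78)*144) - 54286) = 1/((-124 + 24/13) - 54286) = 1/(-1588/13 - 54286) = 1/(-707306/13) = -13/707306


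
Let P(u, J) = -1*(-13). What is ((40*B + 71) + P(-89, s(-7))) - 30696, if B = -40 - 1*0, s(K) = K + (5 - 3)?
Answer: -32212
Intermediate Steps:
s(K) = 2 + K (s(K) = K + 2 = 2 + K)
P(u, J) = 13
B = -40 (B = -40 + 0 = -40)
((40*B + 71) + P(-89, s(-7))) - 30696 = ((40*(-40) + 71) + 13) - 30696 = ((-1600 + 71) + 13) - 30696 = (-1529 + 13) - 30696 = -1516 - 30696 = -32212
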